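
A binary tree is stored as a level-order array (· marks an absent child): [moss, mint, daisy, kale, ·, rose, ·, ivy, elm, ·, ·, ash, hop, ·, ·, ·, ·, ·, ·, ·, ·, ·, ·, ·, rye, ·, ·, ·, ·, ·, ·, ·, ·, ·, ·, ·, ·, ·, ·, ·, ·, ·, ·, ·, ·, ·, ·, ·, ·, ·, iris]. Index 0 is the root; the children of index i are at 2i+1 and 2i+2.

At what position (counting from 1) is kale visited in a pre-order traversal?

3

Pre-order visits the node, then its left subtree, then its right subtree.
Visit moss.
At moss: go left to mint.
  Visit mint.
  At mint: go left to kale.
    Visit kale.
    At kale: go left to ivy.
      ivy is a leaf — visit ivy.
    At kale: go right to elm.
      elm is a leaf — visit elm.
  At mint: no right child.
At moss: go right to daisy.
  Visit daisy.
  At daisy: go left to rose.
    Visit rose.
    At rose: go left to ash.
      Visit ash.
      At ash: no left child.
      At ash: go right to rye.
        Visit rye.
        At rye: no left child.
        At rye: go right to iris.
          iris is a leaf — visit iris.
    At rose: go right to hop.
      hop is a leaf — visit hop.
  At daisy: no right child.
Full pre-order sequence: moss, mint, kale, ivy, elm, daisy, rose, ash, rye, iris, hop.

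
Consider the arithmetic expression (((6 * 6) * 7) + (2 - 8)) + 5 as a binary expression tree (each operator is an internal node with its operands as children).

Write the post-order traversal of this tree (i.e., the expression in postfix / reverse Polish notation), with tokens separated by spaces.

6 6 * 7 * 2 8 - + 5 +

Post-order on an expression tree gives postfix notation: for each operator, emit left operand, right operand, then the operator.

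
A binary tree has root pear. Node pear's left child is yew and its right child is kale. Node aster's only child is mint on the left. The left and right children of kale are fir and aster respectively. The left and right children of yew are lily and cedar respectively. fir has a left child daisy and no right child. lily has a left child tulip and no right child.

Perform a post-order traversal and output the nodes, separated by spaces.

Post-order visits the left subtree, then the right subtree, then the node.
At pear: go left to yew.
  At yew: go left to lily.
    At lily: go left to tulip.
      tulip is a leaf — visit tulip.
    At lily: no right child.
    Visit lily.
  At yew: go right to cedar.
    cedar is a leaf — visit cedar.
  Visit yew.
At pear: go right to kale.
  At kale: go left to fir.
    At fir: go left to daisy.
      daisy is a leaf — visit daisy.
    At fir: no right child.
    Visit fir.
  At kale: go right to aster.
    At aster: go left to mint.
      mint is a leaf — visit mint.
    At aster: no right child.
    Visit aster.
  Visit kale.
Visit pear.

tulip lily cedar yew daisy fir mint aster kale pear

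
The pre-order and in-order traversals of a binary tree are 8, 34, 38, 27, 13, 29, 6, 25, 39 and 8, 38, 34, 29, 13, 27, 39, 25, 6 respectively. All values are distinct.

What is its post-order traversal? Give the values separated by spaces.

The first element of pre-order is the root; it splits in-order into left and right subtrees.
Root 8: left subtree has 0 nodes { }, right has 8 {38, 34, 29, 13, 27, 39, 25, 6}.
  Root 34: left subtree has 1 node {38}, right has 6 {29, 13, 27, 39, 25, 6}.
    Root 27: left subtree has 2 nodes {29, 13}, right has 3 {39, 25, 6}.
      Root 13: left subtree has 1 node {29}, right has 0 { }.
      Root 6: left subtree has 2 nodes {39, 25}, right has 0 { }.
        Root 25: left subtree has 1 node {39}, right has 0 { }.

38 29 13 39 25 6 27 34 8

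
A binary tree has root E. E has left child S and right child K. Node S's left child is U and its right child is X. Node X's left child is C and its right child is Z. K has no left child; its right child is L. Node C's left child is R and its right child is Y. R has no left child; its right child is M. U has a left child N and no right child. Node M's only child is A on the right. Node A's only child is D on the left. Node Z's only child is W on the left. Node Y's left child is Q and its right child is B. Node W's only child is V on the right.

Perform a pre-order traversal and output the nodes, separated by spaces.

E S U N X C R M A D Y Q B Z W V K L

Pre-order visits the node, then its left subtree, then its right subtree.
Visit E.
At E: go left to S.
  Visit S.
  At S: go left to U.
    Visit U.
    At U: go left to N.
      N is a leaf — visit N.
    At U: no right child.
  At S: go right to X.
    Visit X.
    At X: go left to C.
      Visit C.
      At C: go left to R.
        Visit R.
        At R: no left child.
        At R: go right to M.
          Visit M.
          At M: no left child.
          At M: go right to A.
            Visit A.
            At A: go left to D.
              D is a leaf — visit D.
            At A: no right child.
      At C: go right to Y.
        Visit Y.
        At Y: go left to Q.
          Q is a leaf — visit Q.
        At Y: go right to B.
          B is a leaf — visit B.
    At X: go right to Z.
      Visit Z.
      At Z: go left to W.
        Visit W.
        At W: no left child.
        At W: go right to V.
          V is a leaf — visit V.
      At Z: no right child.
At E: go right to K.
  Visit K.
  At K: no left child.
  At K: go right to L.
    L is a leaf — visit L.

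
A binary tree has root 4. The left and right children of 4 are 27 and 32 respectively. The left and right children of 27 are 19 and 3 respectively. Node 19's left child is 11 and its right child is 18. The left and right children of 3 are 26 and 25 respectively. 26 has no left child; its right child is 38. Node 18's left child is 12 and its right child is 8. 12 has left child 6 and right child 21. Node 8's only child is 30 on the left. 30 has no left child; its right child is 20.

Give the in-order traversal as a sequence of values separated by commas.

In-order visits the left subtree, then the node, then the right subtree.
At 4: go left to 27.
  At 27: go left to 19.
    At 19: go left to 11.
      11 is a leaf — visit 11.
    Visit 19.
    At 19: go right to 18.
      At 18: go left to 12.
        At 12: go left to 6.
          6 is a leaf — visit 6.
        Visit 12.
        At 12: go right to 21.
          21 is a leaf — visit 21.
      Visit 18.
      At 18: go right to 8.
        At 8: go left to 30.
          At 30: no left child.
          Visit 30.
          At 30: go right to 20.
            20 is a leaf — visit 20.
        Visit 8.
        At 8: no right child.
  Visit 27.
  At 27: go right to 3.
    At 3: go left to 26.
      At 26: no left child.
      Visit 26.
      At 26: go right to 38.
        38 is a leaf — visit 38.
    Visit 3.
    At 3: go right to 25.
      25 is a leaf — visit 25.
Visit 4.
At 4: go right to 32.
  32 is a leaf — visit 32.

11, 19, 6, 12, 21, 18, 30, 20, 8, 27, 26, 38, 3, 25, 4, 32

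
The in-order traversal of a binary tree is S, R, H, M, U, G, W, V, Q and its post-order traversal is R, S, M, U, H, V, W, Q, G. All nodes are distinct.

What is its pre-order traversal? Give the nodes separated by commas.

G, H, S, R, U, M, Q, W, V

The last element of post-order is the root; it splits in-order into left and right subtrees.
Root G: left subtree has 5 nodes {S, R, H, M, U}, right has 3 {W, V, Q}.
  Root H: left subtree has 2 nodes {S, R}, right has 2 {M, U}.
    Root S: left subtree has 0 nodes { }, right has 1 {R}.
    Root U: left subtree has 1 node {M}, right has 0 { }.
  Root Q: left subtree has 2 nodes {W, V}, right has 0 { }.
    Root W: left subtree has 0 nodes { }, right has 1 {V}.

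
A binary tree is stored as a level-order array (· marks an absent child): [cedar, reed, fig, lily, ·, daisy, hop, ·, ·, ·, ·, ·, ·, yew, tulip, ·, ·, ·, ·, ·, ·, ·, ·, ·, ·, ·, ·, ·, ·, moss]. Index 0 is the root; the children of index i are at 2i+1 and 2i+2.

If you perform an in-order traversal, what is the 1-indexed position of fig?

In-order visits the left subtree, then the node, then the right subtree.
At cedar: go left to reed.
  At reed: go left to lily.
    lily is a leaf — visit lily.
  Visit reed.
  At reed: no right child.
Visit cedar.
At cedar: go right to fig.
  At fig: go left to daisy.
    daisy is a leaf — visit daisy.
  Visit fig.
  At fig: go right to hop.
    At hop: go left to yew.
      yew is a leaf — visit yew.
    Visit hop.
    At hop: go right to tulip.
      At tulip: go left to moss.
        moss is a leaf — visit moss.
      Visit tulip.
      At tulip: no right child.
Full in-order sequence: lily, reed, cedar, daisy, fig, yew, hop, moss, tulip.

5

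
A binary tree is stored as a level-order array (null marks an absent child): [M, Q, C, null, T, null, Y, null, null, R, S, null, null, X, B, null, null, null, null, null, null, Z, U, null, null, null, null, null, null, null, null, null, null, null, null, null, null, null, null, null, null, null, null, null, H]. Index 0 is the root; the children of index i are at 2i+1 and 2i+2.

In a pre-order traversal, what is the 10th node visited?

Pre-order visits the node, then its left subtree, then its right subtree.
Visit M.
At M: go left to Q.
  Visit Q.
  At Q: no left child.
  At Q: go right to T.
    Visit T.
    At T: go left to R.
      R is a leaf — visit R.
    At T: go right to S.
      Visit S.
      At S: go left to Z.
        Visit Z.
        At Z: no left child.
        At Z: go right to H.
          H is a leaf — visit H.
      At S: go right to U.
        U is a leaf — visit U.
At M: go right to C.
  Visit C.
  At C: no left child.
  At C: go right to Y.
    Visit Y.
    At Y: go left to X.
      X is a leaf — visit X.
    At Y: go right to B.
      B is a leaf — visit B.
Full pre-order sequence: M, Q, T, R, S, Z, H, U, C, Y, X, B.

Y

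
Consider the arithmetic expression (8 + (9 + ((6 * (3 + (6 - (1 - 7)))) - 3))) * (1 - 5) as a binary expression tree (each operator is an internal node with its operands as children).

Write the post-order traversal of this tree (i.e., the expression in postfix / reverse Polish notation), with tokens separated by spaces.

Post-order on an expression tree gives postfix notation: for each operator, emit left operand, right operand, then the operator.

8 9 6 3 6 1 7 - - + * 3 - + + 1 5 - *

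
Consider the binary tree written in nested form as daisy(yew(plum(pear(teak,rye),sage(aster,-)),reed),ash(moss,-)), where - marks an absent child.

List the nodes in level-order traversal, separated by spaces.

Level-order visits nodes level by level from the root, left to right within each level.
Level 0: daisy
Level 1: yew, ash
Level 2: plum, reed, moss
Level 3: pear, sage
Level 4: teak, rye, aster

daisy yew ash plum reed moss pear sage teak rye aster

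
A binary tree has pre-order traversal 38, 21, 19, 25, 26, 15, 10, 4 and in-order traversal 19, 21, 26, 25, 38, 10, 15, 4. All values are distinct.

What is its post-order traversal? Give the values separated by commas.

The first element of pre-order is the root; it splits in-order into left and right subtrees.
Root 38: left subtree has 4 nodes {19, 21, 26, 25}, right has 3 {10, 15, 4}.
  Root 21: left subtree has 1 node {19}, right has 2 {26, 25}.
    Root 25: left subtree has 1 node {26}, right has 0 { }.
  Root 15: left subtree has 1 node {10}, right has 1 {4}.

19, 26, 25, 21, 10, 4, 15, 38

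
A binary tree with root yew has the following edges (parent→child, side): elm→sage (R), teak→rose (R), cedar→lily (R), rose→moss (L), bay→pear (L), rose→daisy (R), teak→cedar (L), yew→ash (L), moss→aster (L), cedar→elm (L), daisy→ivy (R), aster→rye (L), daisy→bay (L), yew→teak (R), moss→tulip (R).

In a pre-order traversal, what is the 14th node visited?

bay

Pre-order visits the node, then its left subtree, then its right subtree.
Visit yew.
At yew: go left to ash.
  ash is a leaf — visit ash.
At yew: go right to teak.
  Visit teak.
  At teak: go left to cedar.
    Visit cedar.
    At cedar: go left to elm.
      Visit elm.
      At elm: no left child.
      At elm: go right to sage.
        sage is a leaf — visit sage.
    At cedar: go right to lily.
      lily is a leaf — visit lily.
  At teak: go right to rose.
    Visit rose.
    At rose: go left to moss.
      Visit moss.
      At moss: go left to aster.
        Visit aster.
        At aster: go left to rye.
          rye is a leaf — visit rye.
        At aster: no right child.
      At moss: go right to tulip.
        tulip is a leaf — visit tulip.
    At rose: go right to daisy.
      Visit daisy.
      At daisy: go left to bay.
        Visit bay.
        At bay: go left to pear.
          pear is a leaf — visit pear.
        At bay: no right child.
      At daisy: go right to ivy.
        ivy is a leaf — visit ivy.
Full pre-order sequence: yew, ash, teak, cedar, elm, sage, lily, rose, moss, aster, rye, tulip, daisy, bay, pear, ivy.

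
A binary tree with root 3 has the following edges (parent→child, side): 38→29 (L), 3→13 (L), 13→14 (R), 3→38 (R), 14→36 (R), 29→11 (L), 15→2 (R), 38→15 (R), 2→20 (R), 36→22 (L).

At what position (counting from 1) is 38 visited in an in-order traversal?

8

In-order visits the left subtree, then the node, then the right subtree.
At 3: go left to 13.
  At 13: no left child.
  Visit 13.
  At 13: go right to 14.
    At 14: no left child.
    Visit 14.
    At 14: go right to 36.
      At 36: go left to 22.
        22 is a leaf — visit 22.
      Visit 36.
      At 36: no right child.
Visit 3.
At 3: go right to 38.
  At 38: go left to 29.
    At 29: go left to 11.
      11 is a leaf — visit 11.
    Visit 29.
    At 29: no right child.
  Visit 38.
  At 38: go right to 15.
    At 15: no left child.
    Visit 15.
    At 15: go right to 2.
      At 2: no left child.
      Visit 2.
      At 2: go right to 20.
        20 is a leaf — visit 20.
Full in-order sequence: 13, 14, 22, 36, 3, 11, 29, 38, 15, 2, 20.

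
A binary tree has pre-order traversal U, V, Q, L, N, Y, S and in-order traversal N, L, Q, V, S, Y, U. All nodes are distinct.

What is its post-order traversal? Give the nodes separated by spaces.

The first element of pre-order is the root; it splits in-order into left and right subtrees.
Root U: left subtree has 6 nodes {N, L, Q, V, S, Y}, right has 0 { }.
  Root V: left subtree has 3 nodes {N, L, Q}, right has 2 {S, Y}.
    Root Q: left subtree has 2 nodes {N, L}, right has 0 { }.
      Root L: left subtree has 1 node {N}, right has 0 { }.
    Root Y: left subtree has 1 node {S}, right has 0 { }.

N L Q S Y V U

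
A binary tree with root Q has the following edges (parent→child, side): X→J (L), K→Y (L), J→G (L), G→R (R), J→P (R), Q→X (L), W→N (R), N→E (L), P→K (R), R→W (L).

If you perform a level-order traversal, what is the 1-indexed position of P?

Level-order visits nodes level by level from the root, left to right within each level.
Level 0: Q
Level 1: X
Level 2: J
Level 3: G, P
Level 4: R, K
Level 5: W, Y
Level 6: N
Level 7: E
Full level-order sequence: Q, X, J, G, P, R, K, W, Y, N, E.

5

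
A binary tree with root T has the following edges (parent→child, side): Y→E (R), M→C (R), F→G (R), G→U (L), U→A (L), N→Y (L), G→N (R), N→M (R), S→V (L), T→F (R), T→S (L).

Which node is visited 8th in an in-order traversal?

Y

In-order visits the left subtree, then the node, then the right subtree.
At T: go left to S.
  At S: go left to V.
    V is a leaf — visit V.
  Visit S.
  At S: no right child.
Visit T.
At T: go right to F.
  At F: no left child.
  Visit F.
  At F: go right to G.
    At G: go left to U.
      At U: go left to A.
        A is a leaf — visit A.
      Visit U.
      At U: no right child.
    Visit G.
    At G: go right to N.
      At N: go left to Y.
        At Y: no left child.
        Visit Y.
        At Y: go right to E.
          E is a leaf — visit E.
      Visit N.
      At N: go right to M.
        At M: no left child.
        Visit M.
        At M: go right to C.
          C is a leaf — visit C.
Full in-order sequence: V, S, T, F, A, U, G, Y, E, N, M, C.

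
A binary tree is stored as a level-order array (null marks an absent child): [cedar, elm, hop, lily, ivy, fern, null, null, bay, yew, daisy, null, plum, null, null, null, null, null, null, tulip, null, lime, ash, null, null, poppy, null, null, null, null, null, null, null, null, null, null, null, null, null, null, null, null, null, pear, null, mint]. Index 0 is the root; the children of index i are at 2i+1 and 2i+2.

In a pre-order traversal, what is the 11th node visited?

Pre-order visits the node, then its left subtree, then its right subtree.
Visit cedar.
At cedar: go left to elm.
  Visit elm.
  At elm: go left to lily.
    Visit lily.
    At lily: no left child.
    At lily: go right to bay.
      bay is a leaf — visit bay.
  At elm: go right to ivy.
    Visit ivy.
    At ivy: go left to yew.
      Visit yew.
      At yew: go left to tulip.
        tulip is a leaf — visit tulip.
      At yew: no right child.
    At ivy: go right to daisy.
      Visit daisy.
      At daisy: go left to lime.
        Visit lime.
        At lime: go left to pear.
          pear is a leaf — visit pear.
        At lime: no right child.
      At daisy: go right to ash.
        Visit ash.
        At ash: go left to mint.
          mint is a leaf — visit mint.
        At ash: no right child.
At cedar: go right to hop.
  Visit hop.
  At hop: go left to fern.
    Visit fern.
    At fern: no left child.
    At fern: go right to plum.
      Visit plum.
      At plum: go left to poppy.
        poppy is a leaf — visit poppy.
      At plum: no right child.
  At hop: no right child.
Full pre-order sequence: cedar, elm, lily, bay, ivy, yew, tulip, daisy, lime, pear, ash, mint, hop, fern, plum, poppy.

ash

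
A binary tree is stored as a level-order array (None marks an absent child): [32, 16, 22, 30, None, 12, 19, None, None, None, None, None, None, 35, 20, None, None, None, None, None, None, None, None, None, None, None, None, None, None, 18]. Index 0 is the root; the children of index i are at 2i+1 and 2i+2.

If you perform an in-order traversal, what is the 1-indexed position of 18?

8

In-order visits the left subtree, then the node, then the right subtree.
At 32: go left to 16.
  At 16: go left to 30.
    30 is a leaf — visit 30.
  Visit 16.
  At 16: no right child.
Visit 32.
At 32: go right to 22.
  At 22: go left to 12.
    12 is a leaf — visit 12.
  Visit 22.
  At 22: go right to 19.
    At 19: go left to 35.
      35 is a leaf — visit 35.
    Visit 19.
    At 19: go right to 20.
      At 20: go left to 18.
        18 is a leaf — visit 18.
      Visit 20.
      At 20: no right child.
Full in-order sequence: 30, 16, 32, 12, 22, 35, 19, 18, 20.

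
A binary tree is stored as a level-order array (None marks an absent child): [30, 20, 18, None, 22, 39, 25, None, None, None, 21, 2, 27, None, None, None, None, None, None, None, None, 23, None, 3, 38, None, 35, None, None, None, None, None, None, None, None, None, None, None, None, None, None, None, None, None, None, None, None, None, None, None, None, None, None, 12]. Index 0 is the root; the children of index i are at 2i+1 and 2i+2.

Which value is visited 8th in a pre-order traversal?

Pre-order visits the node, then its left subtree, then its right subtree.
Visit 30.
At 30: go left to 20.
  Visit 20.
  At 20: no left child.
  At 20: go right to 22.
    Visit 22.
    At 22: no left child.
    At 22: go right to 21.
      Visit 21.
      At 21: go left to 23.
        23 is a leaf — visit 23.
      At 21: no right child.
At 30: go right to 18.
  Visit 18.
  At 18: go left to 39.
    Visit 39.
    At 39: go left to 2.
      Visit 2.
      At 2: go left to 3.
        3 is a leaf — visit 3.
      At 2: go right to 38.
        38 is a leaf — visit 38.
    At 39: go right to 27.
      Visit 27.
      At 27: no left child.
      At 27: go right to 35.
        Visit 35.
        At 35: go left to 12.
          12 is a leaf — visit 12.
        At 35: no right child.
  At 18: go right to 25.
    25 is a leaf — visit 25.
Full pre-order sequence: 30, 20, 22, 21, 23, 18, 39, 2, 3, 38, 27, 35, 12, 25.

2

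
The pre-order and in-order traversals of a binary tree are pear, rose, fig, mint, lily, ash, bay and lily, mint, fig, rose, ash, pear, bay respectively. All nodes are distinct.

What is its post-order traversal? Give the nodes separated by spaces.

The first element of pre-order is the root; it splits in-order into left and right subtrees.
Root pear: left subtree has 5 nodes {lily, mint, fig, rose, ash}, right has 1 {bay}.
  Root rose: left subtree has 3 nodes {lily, mint, fig}, right has 1 {ash}.
    Root fig: left subtree has 2 nodes {lily, mint}, right has 0 { }.
      Root mint: left subtree has 1 node {lily}, right has 0 { }.

lily mint fig ash rose bay pear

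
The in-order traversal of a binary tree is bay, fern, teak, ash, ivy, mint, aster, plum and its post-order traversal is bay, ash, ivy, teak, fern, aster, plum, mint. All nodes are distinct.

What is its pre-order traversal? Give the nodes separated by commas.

The last element of post-order is the root; it splits in-order into left and right subtrees.
Root mint: left subtree has 5 nodes {bay, fern, teak, ash, ivy}, right has 2 {aster, plum}.
  Root fern: left subtree has 1 node {bay}, right has 3 {teak, ash, ivy}.
    Root teak: left subtree has 0 nodes { }, right has 2 {ash, ivy}.
      Root ivy: left subtree has 1 node {ash}, right has 0 { }.
  Root plum: left subtree has 1 node {aster}, right has 0 { }.

mint, fern, bay, teak, ivy, ash, plum, aster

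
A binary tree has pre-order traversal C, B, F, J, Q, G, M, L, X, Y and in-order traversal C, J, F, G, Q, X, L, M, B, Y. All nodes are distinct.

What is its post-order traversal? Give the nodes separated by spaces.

J G X L M Q F Y B C

The first element of pre-order is the root; it splits in-order into left and right subtrees.
Root C: left subtree has 0 nodes { }, right has 9 {J, F, G, Q, X, L, M, B, Y}.
  Root B: left subtree has 7 nodes {J, F, G, Q, X, L, M}, right has 1 {Y}.
    Root F: left subtree has 1 node {J}, right has 5 {G, Q, X, L, M}.
      Root Q: left subtree has 1 node {G}, right has 3 {X, L, M}.
        Root M: left subtree has 2 nodes {X, L}, right has 0 { }.
          Root L: left subtree has 1 node {X}, right has 0 { }.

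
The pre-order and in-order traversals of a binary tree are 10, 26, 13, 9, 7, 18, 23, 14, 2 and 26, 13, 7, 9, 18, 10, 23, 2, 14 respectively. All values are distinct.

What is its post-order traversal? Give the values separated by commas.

7, 18, 9, 13, 26, 2, 14, 23, 10

The first element of pre-order is the root; it splits in-order into left and right subtrees.
Root 10: left subtree has 5 nodes {26, 13, 7, 9, 18}, right has 3 {23, 2, 14}.
  Root 26: left subtree has 0 nodes { }, right has 4 {13, 7, 9, 18}.
    Root 13: left subtree has 0 nodes { }, right has 3 {7, 9, 18}.
      Root 9: left subtree has 1 node {7}, right has 1 {18}.
  Root 23: left subtree has 0 nodes { }, right has 2 {2, 14}.
    Root 14: left subtree has 1 node {2}, right has 0 { }.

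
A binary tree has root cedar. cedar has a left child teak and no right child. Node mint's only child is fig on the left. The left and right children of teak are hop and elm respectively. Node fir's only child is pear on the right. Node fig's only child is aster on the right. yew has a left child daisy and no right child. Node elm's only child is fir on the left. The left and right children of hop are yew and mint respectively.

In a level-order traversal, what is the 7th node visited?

Level-order visits nodes level by level from the root, left to right within each level.
Level 0: cedar
Level 1: teak
Level 2: hop, elm
Level 3: yew, mint, fir
Level 4: daisy, fig, pear
Level 5: aster
Full level-order sequence: cedar, teak, hop, elm, yew, mint, fir, daisy, fig, pear, aster.

fir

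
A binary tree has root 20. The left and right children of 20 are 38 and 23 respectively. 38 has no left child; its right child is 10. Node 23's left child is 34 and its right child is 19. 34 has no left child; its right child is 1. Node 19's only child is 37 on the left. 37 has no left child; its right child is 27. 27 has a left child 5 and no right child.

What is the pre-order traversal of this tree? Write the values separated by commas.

20, 38, 10, 23, 34, 1, 19, 37, 27, 5

Pre-order visits the node, then its left subtree, then its right subtree.
Visit 20.
At 20: go left to 38.
  Visit 38.
  At 38: no left child.
  At 38: go right to 10.
    10 is a leaf — visit 10.
At 20: go right to 23.
  Visit 23.
  At 23: go left to 34.
    Visit 34.
    At 34: no left child.
    At 34: go right to 1.
      1 is a leaf — visit 1.
  At 23: go right to 19.
    Visit 19.
    At 19: go left to 37.
      Visit 37.
      At 37: no left child.
      At 37: go right to 27.
        Visit 27.
        At 27: go left to 5.
          5 is a leaf — visit 5.
        At 27: no right child.
    At 19: no right child.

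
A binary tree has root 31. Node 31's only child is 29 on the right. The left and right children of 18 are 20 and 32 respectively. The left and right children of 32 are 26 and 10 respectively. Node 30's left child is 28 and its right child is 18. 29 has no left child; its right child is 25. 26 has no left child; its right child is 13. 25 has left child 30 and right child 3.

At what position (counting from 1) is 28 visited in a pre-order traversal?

Pre-order visits the node, then its left subtree, then its right subtree.
Visit 31.
At 31: no left child.
At 31: go right to 29.
  Visit 29.
  At 29: no left child.
  At 29: go right to 25.
    Visit 25.
    At 25: go left to 30.
      Visit 30.
      At 30: go left to 28.
        28 is a leaf — visit 28.
      At 30: go right to 18.
        Visit 18.
        At 18: go left to 20.
          20 is a leaf — visit 20.
        At 18: go right to 32.
          Visit 32.
          At 32: go left to 26.
            Visit 26.
            At 26: no left child.
            At 26: go right to 13.
              13 is a leaf — visit 13.
          At 32: go right to 10.
            10 is a leaf — visit 10.
    At 25: go right to 3.
      3 is a leaf — visit 3.
Full pre-order sequence: 31, 29, 25, 30, 28, 18, 20, 32, 26, 13, 10, 3.

5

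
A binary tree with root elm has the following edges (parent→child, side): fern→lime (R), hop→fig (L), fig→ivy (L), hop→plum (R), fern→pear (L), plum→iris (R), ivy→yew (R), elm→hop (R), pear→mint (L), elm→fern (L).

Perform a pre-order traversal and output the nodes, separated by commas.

elm, fern, pear, mint, lime, hop, fig, ivy, yew, plum, iris

Pre-order visits the node, then its left subtree, then its right subtree.
Visit elm.
At elm: go left to fern.
  Visit fern.
  At fern: go left to pear.
    Visit pear.
    At pear: go left to mint.
      mint is a leaf — visit mint.
    At pear: no right child.
  At fern: go right to lime.
    lime is a leaf — visit lime.
At elm: go right to hop.
  Visit hop.
  At hop: go left to fig.
    Visit fig.
    At fig: go left to ivy.
      Visit ivy.
      At ivy: no left child.
      At ivy: go right to yew.
        yew is a leaf — visit yew.
    At fig: no right child.
  At hop: go right to plum.
    Visit plum.
    At plum: no left child.
    At plum: go right to iris.
      iris is a leaf — visit iris.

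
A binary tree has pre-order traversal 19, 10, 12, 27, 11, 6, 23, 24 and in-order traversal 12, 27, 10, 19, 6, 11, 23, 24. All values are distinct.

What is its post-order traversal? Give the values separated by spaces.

The first element of pre-order is the root; it splits in-order into left and right subtrees.
Root 19: left subtree has 3 nodes {12, 27, 10}, right has 4 {6, 11, 23, 24}.
  Root 10: left subtree has 2 nodes {12, 27}, right has 0 { }.
    Root 12: left subtree has 0 nodes { }, right has 1 {27}.
  Root 11: left subtree has 1 node {6}, right has 2 {23, 24}.
    Root 23: left subtree has 0 nodes { }, right has 1 {24}.

27 12 10 6 24 23 11 19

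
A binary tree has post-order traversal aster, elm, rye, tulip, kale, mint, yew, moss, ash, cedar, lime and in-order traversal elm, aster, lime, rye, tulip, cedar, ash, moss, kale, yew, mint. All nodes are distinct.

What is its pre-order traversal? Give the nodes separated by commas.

lime, elm, aster, cedar, tulip, rye, ash, moss, yew, kale, mint

The last element of post-order is the root; it splits in-order into left and right subtrees.
Root lime: left subtree has 2 nodes {elm, aster}, right has 8 {rye, tulip, cedar, ash, moss, kale, yew, mint}.
  Root elm: left subtree has 0 nodes { }, right has 1 {aster}.
  Root cedar: left subtree has 2 nodes {rye, tulip}, right has 5 {ash, moss, kale, yew, mint}.
    Root tulip: left subtree has 1 node {rye}, right has 0 { }.
    Root ash: left subtree has 0 nodes { }, right has 4 {moss, kale, yew, mint}.
      Root moss: left subtree has 0 nodes { }, right has 3 {kale, yew, mint}.
        Root yew: left subtree has 1 node {kale}, right has 1 {mint}.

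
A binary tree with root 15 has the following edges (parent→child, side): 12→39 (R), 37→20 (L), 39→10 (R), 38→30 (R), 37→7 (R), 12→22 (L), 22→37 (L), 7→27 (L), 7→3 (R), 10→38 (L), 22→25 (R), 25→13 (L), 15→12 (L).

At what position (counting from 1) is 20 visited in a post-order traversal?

Post-order visits the left subtree, then the right subtree, then the node.
At 15: go left to 12.
  At 12: go left to 22.
    At 22: go left to 37.
      At 37: go left to 20.
        20 is a leaf — visit 20.
      At 37: go right to 7.
        At 7: go left to 27.
          27 is a leaf — visit 27.
        At 7: go right to 3.
          3 is a leaf — visit 3.
        Visit 7.
      Visit 37.
    At 22: go right to 25.
      At 25: go left to 13.
        13 is a leaf — visit 13.
      At 25: no right child.
      Visit 25.
    Visit 22.
  At 12: go right to 39.
    At 39: no left child.
    At 39: go right to 10.
      At 10: go left to 38.
        At 38: no left child.
        At 38: go right to 30.
          30 is a leaf — visit 30.
        Visit 38.
      At 10: no right child.
      Visit 10.
    Visit 39.
  Visit 12.
At 15: no right child.
Visit 15.
Full post-order sequence: 20, 27, 3, 7, 37, 13, 25, 22, 30, 38, 10, 39, 12, 15.

1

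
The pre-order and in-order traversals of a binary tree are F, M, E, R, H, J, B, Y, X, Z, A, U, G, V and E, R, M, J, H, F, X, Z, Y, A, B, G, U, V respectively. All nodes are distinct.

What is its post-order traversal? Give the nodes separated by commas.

R, E, J, H, M, Z, X, A, Y, G, V, U, B, F

The first element of pre-order is the root; it splits in-order into left and right subtrees.
Root F: left subtree has 5 nodes {E, R, M, J, H}, right has 8 {X, Z, Y, A, B, G, U, V}.
  Root M: left subtree has 2 nodes {E, R}, right has 2 {J, H}.
    Root E: left subtree has 0 nodes { }, right has 1 {R}.
    Root H: left subtree has 1 node {J}, right has 0 { }.
  Root B: left subtree has 4 nodes {X, Z, Y, A}, right has 3 {G, U, V}.
    Root Y: left subtree has 2 nodes {X, Z}, right has 1 {A}.
      Root X: left subtree has 0 nodes { }, right has 1 {Z}.
    Root U: left subtree has 1 node {G}, right has 1 {V}.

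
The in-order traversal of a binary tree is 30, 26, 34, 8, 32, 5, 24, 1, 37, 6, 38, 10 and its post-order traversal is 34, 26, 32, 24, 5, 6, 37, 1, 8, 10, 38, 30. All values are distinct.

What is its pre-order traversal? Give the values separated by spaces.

The last element of post-order is the root; it splits in-order into left and right subtrees.
Root 30: left subtree has 0 nodes { }, right has 11 {26, 34, 8, 32, 5, 24, 1, 37, 6, 38, 10}.
  Root 38: left subtree has 9 nodes {26, 34, 8, 32, 5, 24, 1, 37, 6}, right has 1 {10}.
    Root 8: left subtree has 2 nodes {26, 34}, right has 6 {32, 5, 24, 1, 37, 6}.
      Root 26: left subtree has 0 nodes { }, right has 1 {34}.
      Root 1: left subtree has 3 nodes {32, 5, 24}, right has 2 {37, 6}.
        Root 5: left subtree has 1 node {32}, right has 1 {24}.
        Root 37: left subtree has 0 nodes { }, right has 1 {6}.

30 38 8 26 34 1 5 32 24 37 6 10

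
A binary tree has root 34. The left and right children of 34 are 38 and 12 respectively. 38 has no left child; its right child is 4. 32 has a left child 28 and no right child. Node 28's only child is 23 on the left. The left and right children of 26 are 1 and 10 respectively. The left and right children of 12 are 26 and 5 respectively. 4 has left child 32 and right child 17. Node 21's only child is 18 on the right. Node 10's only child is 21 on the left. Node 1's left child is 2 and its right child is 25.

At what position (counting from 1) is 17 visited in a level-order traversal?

8

Level-order visits nodes level by level from the root, left to right within each level.
Level 0: 34
Level 1: 38, 12
Level 2: 4, 26, 5
Level 3: 32, 17, 1, 10
Level 4: 28, 2, 25, 21
Level 5: 23, 18
Full level-order sequence: 34, 38, 12, 4, 26, 5, 32, 17, 1, 10, 28, 2, 25, 21, 23, 18.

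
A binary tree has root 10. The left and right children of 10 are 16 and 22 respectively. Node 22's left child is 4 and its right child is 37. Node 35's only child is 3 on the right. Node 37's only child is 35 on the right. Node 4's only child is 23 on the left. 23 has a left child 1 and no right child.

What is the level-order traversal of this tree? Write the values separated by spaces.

Level-order visits nodes level by level from the root, left to right within each level.
Level 0: 10
Level 1: 16, 22
Level 2: 4, 37
Level 3: 23, 35
Level 4: 1, 3

10 16 22 4 37 23 35 1 3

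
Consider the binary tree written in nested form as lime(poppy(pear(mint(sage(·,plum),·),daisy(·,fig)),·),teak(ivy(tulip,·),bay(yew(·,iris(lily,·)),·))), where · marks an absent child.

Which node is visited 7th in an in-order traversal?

In-order visits the left subtree, then the node, then the right subtree.
At lime: go left to poppy.
  At poppy: go left to pear.
    At pear: go left to mint.
      At mint: go left to sage.
        At sage: no left child.
        Visit sage.
        At sage: go right to plum.
          plum is a leaf — visit plum.
      Visit mint.
      At mint: no right child.
    Visit pear.
    At pear: go right to daisy.
      At daisy: no left child.
      Visit daisy.
      At daisy: go right to fig.
        fig is a leaf — visit fig.
  Visit poppy.
  At poppy: no right child.
Visit lime.
At lime: go right to teak.
  At teak: go left to ivy.
    At ivy: go left to tulip.
      tulip is a leaf — visit tulip.
    Visit ivy.
    At ivy: no right child.
  Visit teak.
  At teak: go right to bay.
    At bay: go left to yew.
      At yew: no left child.
      Visit yew.
      At yew: go right to iris.
        At iris: go left to lily.
          lily is a leaf — visit lily.
        Visit iris.
        At iris: no right child.
    Visit bay.
    At bay: no right child.
Full in-order sequence: sage, plum, mint, pear, daisy, fig, poppy, lime, tulip, ivy, teak, yew, lily, iris, bay.

poppy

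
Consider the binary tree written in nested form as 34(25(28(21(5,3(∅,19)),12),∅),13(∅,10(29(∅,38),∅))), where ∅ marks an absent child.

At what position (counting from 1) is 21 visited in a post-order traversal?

Post-order visits the left subtree, then the right subtree, then the node.
At 34: go left to 25.
  At 25: go left to 28.
    At 28: go left to 21.
      At 21: go left to 5.
        5 is a leaf — visit 5.
      At 21: go right to 3.
        At 3: no left child.
        At 3: go right to 19.
          19 is a leaf — visit 19.
        Visit 3.
      Visit 21.
    At 28: go right to 12.
      12 is a leaf — visit 12.
    Visit 28.
  At 25: no right child.
  Visit 25.
At 34: go right to 13.
  At 13: no left child.
  At 13: go right to 10.
    At 10: go left to 29.
      At 29: no left child.
      At 29: go right to 38.
        38 is a leaf — visit 38.
      Visit 29.
    At 10: no right child.
    Visit 10.
  Visit 13.
Visit 34.
Full post-order sequence: 5, 19, 3, 21, 12, 28, 25, 38, 29, 10, 13, 34.

4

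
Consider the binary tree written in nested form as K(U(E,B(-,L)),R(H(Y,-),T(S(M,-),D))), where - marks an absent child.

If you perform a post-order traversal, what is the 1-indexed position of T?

10

Post-order visits the left subtree, then the right subtree, then the node.
At K: go left to U.
  At U: go left to E.
    E is a leaf — visit E.
  At U: go right to B.
    At B: no left child.
    At B: go right to L.
      L is a leaf — visit L.
    Visit B.
  Visit U.
At K: go right to R.
  At R: go left to H.
    At H: go left to Y.
      Y is a leaf — visit Y.
    At H: no right child.
    Visit H.
  At R: go right to T.
    At T: go left to S.
      At S: go left to M.
        M is a leaf — visit M.
      At S: no right child.
      Visit S.
    At T: go right to D.
      D is a leaf — visit D.
    Visit T.
  Visit R.
Visit K.
Full post-order sequence: E, L, B, U, Y, H, M, S, D, T, R, K.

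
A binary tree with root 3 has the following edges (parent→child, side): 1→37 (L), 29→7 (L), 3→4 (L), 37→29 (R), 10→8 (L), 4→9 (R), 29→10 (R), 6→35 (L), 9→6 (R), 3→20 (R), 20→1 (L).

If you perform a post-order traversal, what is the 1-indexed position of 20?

11

Post-order visits the left subtree, then the right subtree, then the node.
At 3: go left to 4.
  At 4: no left child.
  At 4: go right to 9.
    At 9: no left child.
    At 9: go right to 6.
      At 6: go left to 35.
        35 is a leaf — visit 35.
      At 6: no right child.
      Visit 6.
    Visit 9.
  Visit 4.
At 3: go right to 20.
  At 20: go left to 1.
    At 1: go left to 37.
      At 37: no left child.
      At 37: go right to 29.
        At 29: go left to 7.
          7 is a leaf — visit 7.
        At 29: go right to 10.
          At 10: go left to 8.
            8 is a leaf — visit 8.
          At 10: no right child.
          Visit 10.
        Visit 29.
      Visit 37.
    At 1: no right child.
    Visit 1.
  At 20: no right child.
  Visit 20.
Visit 3.
Full post-order sequence: 35, 6, 9, 4, 7, 8, 10, 29, 37, 1, 20, 3.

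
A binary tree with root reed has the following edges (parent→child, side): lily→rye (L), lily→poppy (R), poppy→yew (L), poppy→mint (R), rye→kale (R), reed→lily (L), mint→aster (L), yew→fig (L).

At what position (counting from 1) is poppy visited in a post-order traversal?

Post-order visits the left subtree, then the right subtree, then the node.
At reed: go left to lily.
  At lily: go left to rye.
    At rye: no left child.
    At rye: go right to kale.
      kale is a leaf — visit kale.
    Visit rye.
  At lily: go right to poppy.
    At poppy: go left to yew.
      At yew: go left to fig.
        fig is a leaf — visit fig.
      At yew: no right child.
      Visit yew.
    At poppy: go right to mint.
      At mint: go left to aster.
        aster is a leaf — visit aster.
      At mint: no right child.
      Visit mint.
    Visit poppy.
  Visit lily.
At reed: no right child.
Visit reed.
Full post-order sequence: kale, rye, fig, yew, aster, mint, poppy, lily, reed.

7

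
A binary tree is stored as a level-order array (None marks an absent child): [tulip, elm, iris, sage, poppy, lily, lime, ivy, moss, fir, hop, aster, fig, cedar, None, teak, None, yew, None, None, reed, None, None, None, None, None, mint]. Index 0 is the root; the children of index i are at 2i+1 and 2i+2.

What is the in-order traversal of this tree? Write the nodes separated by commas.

teak, ivy, sage, yew, moss, elm, fir, reed, poppy, hop, tulip, aster, lily, fig, mint, iris, cedar, lime

In-order visits the left subtree, then the node, then the right subtree.
At tulip: go left to elm.
  At elm: go left to sage.
    At sage: go left to ivy.
      At ivy: go left to teak.
        teak is a leaf — visit teak.
      Visit ivy.
      At ivy: no right child.
    Visit sage.
    At sage: go right to moss.
      At moss: go left to yew.
        yew is a leaf — visit yew.
      Visit moss.
      At moss: no right child.
  Visit elm.
  At elm: go right to poppy.
    At poppy: go left to fir.
      At fir: no left child.
      Visit fir.
      At fir: go right to reed.
        reed is a leaf — visit reed.
    Visit poppy.
    At poppy: go right to hop.
      hop is a leaf — visit hop.
Visit tulip.
At tulip: go right to iris.
  At iris: go left to lily.
    At lily: go left to aster.
      aster is a leaf — visit aster.
    Visit lily.
    At lily: go right to fig.
      At fig: no left child.
      Visit fig.
      At fig: go right to mint.
        mint is a leaf — visit mint.
  Visit iris.
  At iris: go right to lime.
    At lime: go left to cedar.
      cedar is a leaf — visit cedar.
    Visit lime.
    At lime: no right child.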